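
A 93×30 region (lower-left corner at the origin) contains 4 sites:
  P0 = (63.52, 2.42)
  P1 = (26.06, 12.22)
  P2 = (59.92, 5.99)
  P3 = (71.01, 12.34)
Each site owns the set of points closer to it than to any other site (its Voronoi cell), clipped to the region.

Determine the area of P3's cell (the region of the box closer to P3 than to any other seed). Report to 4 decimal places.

1. box [0,93]×[0,30]: [(0, 0) (93, 0) (93, 30) (0, 30)]
2. ⊥bis P3·P0 via (67.265,7.38): [(77.0393, 0) (93, 0) (93, 30) (37.3063, 30)]  |A|=1074.8153
3. ⊥bis P3·P1 via (48.535,12.28): [(48.5103, 21.5406) (77.0393, 0) (93, 0) (93, 30) (48.4877, 30)]  |A|=1027.5213
4. ⊥bis P3·P2 via (65.465,9.165): [(65.8946, 8.4147) (77.0393, 0) (93, 0) (93, 30) (53.5351, 30)]  |A|=899.6635
5. canonical 5-gon: [(65.8946, 8.4147) (77.0393, 0) (93, 0) (93, 30) (53.5351, 30)]
6. shoelace: 899.6635

Area of P3's cell: 899.6635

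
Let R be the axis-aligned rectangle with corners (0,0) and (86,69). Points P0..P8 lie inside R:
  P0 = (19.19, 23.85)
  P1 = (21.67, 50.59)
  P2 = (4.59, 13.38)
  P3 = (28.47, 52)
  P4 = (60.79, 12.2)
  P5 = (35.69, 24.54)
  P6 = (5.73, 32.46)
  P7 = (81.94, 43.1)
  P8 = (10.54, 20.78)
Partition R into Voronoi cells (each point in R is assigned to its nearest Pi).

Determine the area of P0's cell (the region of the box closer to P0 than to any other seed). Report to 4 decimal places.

Area of P0's cell: 379.8290

1. box [0,86]×[0,69]: [(0, 0) (86, 0) (86, 69) (0, 69)]
2. ⊥bis P0·P1 via (20.43,37.22): [(0, 39.1148) (0, 0) (86, 0) (86, 31.1387)]  |A|=3020.9002
3. ⊥bis P0·P2 via (11.89,18.615): [(0, 39.1148) (0, 35.1951) (25.2393, 0) (86, 0) (86, 31.1387)]  |A|=2576.7508
4. ⊥bis P0·P3 via (23.83,37.925): [(28.1367, 36.5052) (0, 39.1148) (0, 35.1951) (25.2393, 0) (86, 0) (86, 17.4299)]  |A|=2180.1317
5. ⊥bis P0·P4 via (39.99,18.025): [(43.7261, 31.366) (28.1367, 36.5052) (0, 39.1148) (0, 35.1951) (25.2393, 0) (34.9421, 0)]  |A|=1010.9769
6. ⊥bis P0·P5 via (27.44,24.195): [(26.9205, 36.618) (0, 39.1148) (0, 35.1951) (25.2393, 0) (28.4518, 0)]  |A|=603.2695
7. ⊥bis P0·P6 via (12.46,28.155): [(26.9205, 36.618) (18.3802, 37.4101) (8.9659, 22.6926) (25.2393, 0) (28.4518, 0)]  |A|=442.4182
8. ⊥bis P0·P7 via (50.565,33.475): [(26.9205, 36.618) (18.3802, 37.4101) (8.9659, 22.6926) (25.2393, 0) (28.4518, 0)]  |A|=442.4182
9. ⊥bis P0·P8 via (14.865,22.315): [(26.9205, 36.618) (18.3802, 37.4101) (12.6737, 28.4891) (20.38, 6.7761) (25.2393, 0) (28.4518, 0)]  |A|=379.829
10. canonical 6-gon: [(26.9205, 36.618) (18.3802, 37.4101) (12.6737, 28.4891) (20.38, 6.7761) (25.2393, 0) (28.4518, 0)]
11. shoelace: 379.829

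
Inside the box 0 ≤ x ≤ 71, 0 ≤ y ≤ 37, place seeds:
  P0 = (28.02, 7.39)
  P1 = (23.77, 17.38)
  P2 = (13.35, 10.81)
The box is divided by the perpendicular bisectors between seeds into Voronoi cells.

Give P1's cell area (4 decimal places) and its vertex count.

Area of P1's cell: 1029.0962 (4 vertices)

1. box [0,71]×[0,37]: [(0, 0) (71, 0) (71, 37) (0, 37)]
2. ⊥bis P1·P0 via (25.895,12.385): [(0, 1.3686) (71, 31.5738) (71, 37) (0, 37)]  |A|=1457.544
3. ⊥bis P1·P2 via (18.56,14.095): [(20.9615, 10.2862) (71, 31.5738) (71, 37) (4.118, 37)]  |A|=1029.0962
4. canonical 4-gon: [(20.9615, 10.2862) (71, 31.5738) (71, 37) (4.118, 37)]
5. shoelace: 1029.0962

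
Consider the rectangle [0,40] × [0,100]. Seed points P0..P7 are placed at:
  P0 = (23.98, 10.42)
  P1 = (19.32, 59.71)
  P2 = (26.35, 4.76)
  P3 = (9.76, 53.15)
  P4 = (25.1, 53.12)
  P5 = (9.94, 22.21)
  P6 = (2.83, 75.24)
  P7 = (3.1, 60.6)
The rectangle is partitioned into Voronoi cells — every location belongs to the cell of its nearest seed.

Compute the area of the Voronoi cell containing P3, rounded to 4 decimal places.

1. box [0,40]×[0,100]: [(0, 0) (40, 0) (40, 100) (0, 100)]
2. ⊥bis P3·P0 via (16.87,31.785): [(0, 26.1709) (40, 39.4824) (40, 100) (0, 100)]  |A|=2686.935
3. ⊥bis P3·P1 via (14.54,56.43): [(0, 77.6194) (0, 26.1709) (28.7405, 35.7354)]  |A|=739.3282
4. ⊥bis P3·P2 via (18.055,28.955): [(0, 77.6194) (0, 26.1709) (28.7405, 35.7354)]  |A|=739.3282
5. ⊥bis P3·P4 via (17.43,53.135): [(17.4282, 52.221) (0, 77.6194) (0, 26.1709) (17.3886, 31.9576)]  |A|=624.3889
6. ⊥bis P3·P5 via (9.85,37.68): [(17.3999, 37.7239) (17.4282, 52.221) (0, 77.6194) (0, 37.6227)]  |A|=474.6572
7. ⊥bis P3·P6 via (6.295,64.195): [(17.3999, 37.7239) (17.4282, 52.221) (8.6951, 64.9479) (0, 62.2202) (0, 37.6227)]  |A|=407.7086
8. ⊥bis P3·P7 via (6.43,56.875): [(17.3999, 37.7239) (17.4282, 52.221) (11.2673, 61.1994) (0, 51.1268) (0, 37.6227)]  |A|=325.4074
9. canonical 5-gon: [(17.3999, 37.7239) (17.4282, 52.221) (11.2673, 61.1994) (0, 51.1268) (0, 37.6227)]
10. shoelace: 325.4074

Area of P3's cell: 325.4074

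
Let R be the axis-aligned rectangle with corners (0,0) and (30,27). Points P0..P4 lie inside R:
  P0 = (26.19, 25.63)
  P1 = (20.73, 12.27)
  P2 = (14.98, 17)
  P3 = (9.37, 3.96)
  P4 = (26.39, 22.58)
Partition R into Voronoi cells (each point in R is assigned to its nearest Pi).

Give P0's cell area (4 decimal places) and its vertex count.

Area of P0's cell: 38.1740 (4 vertices)

1. box [0,30]×[0,27]: [(0, 0) (30, 0) (30, 27) (0, 27)]
2. ⊥bis P0·P1 via (23.46,18.95): [(30, 16.2772) (30, 27) (3.7626, 27)]  |A|=140.6692
3. ⊥bis P0·P2 via (20.585,21.315): [(21.9217, 19.5787) (30, 16.2772) (30, 27) (16.2084, 27)]  |A|=94.4868
4. ⊥bis P0·P3 via (17.78,14.795): [(21.9217, 19.5787) (30, 16.2772) (30, 27) (16.2084, 27)]  |A|=94.4868
5. ⊥bis P0·P4 via (26.29,24.105): [(18.8145, 23.6148) (30, 24.3483) (30, 27) (16.2084, 27)]  |A|=38.174
6. canonical 4-gon: [(18.8145, 23.6148) (30, 24.3483) (30, 27) (16.2084, 27)]
7. shoelace: 38.174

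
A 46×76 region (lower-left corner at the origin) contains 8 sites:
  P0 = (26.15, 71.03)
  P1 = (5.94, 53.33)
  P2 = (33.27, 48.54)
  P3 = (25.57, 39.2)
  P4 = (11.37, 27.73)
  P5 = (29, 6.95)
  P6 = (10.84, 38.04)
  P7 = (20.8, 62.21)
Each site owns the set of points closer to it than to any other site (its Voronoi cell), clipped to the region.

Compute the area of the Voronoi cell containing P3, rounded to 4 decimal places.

Area of P3's cell: 449.0868

1. box [0,46]×[0,76]: [(0, 0) (46, 0) (46, 76) (0, 76)]
2. ⊥bis P3·P0 via (25.86,55.115): [(0, 55.5862) (0, 0) (46, 0) (46, 54.748)]  |A|=2537.6873
3. ⊥bis P3·P1 via (15.755,46.265): [(22.1737, 55.1822) (0, 24.3775) (0, 0) (46, 0) (46, 54.748)]  |A|=2191.6803
4. ⊥bis P3·P2 via (29.42,43.87): [(19.7622, 51.832) (0, 24.3775) (0, 0) (46, 0) (46, 30.2013)]  |A|=1829.2194
5. ⊥bis P3·P4 via (18.47,33.465): [(19.7622, 51.832) (12.1624, 41.2739) (45.5012, 0) (46, 0) (46, 30.2013)]  |A|=741.9679
6. ⊥bis P3·P5 via (27.285,23.075): [(19.7622, 51.832) (12.1624, 41.2739) (26.8959, 23.0336) (46, 25.0655) (46, 30.2013)]  |A|=496.7973
7. ⊥bis P3·P6 via (18.205,38.62): [(19.7622, 51.832) (17.4207, 48.5791) (18.6262, 33.2716) (26.8959, 23.0336) (46, 25.0655) (46, 30.2013)]  |A|=452.1482
8. ⊥bis P3·P7 via (23.185,50.705): [(21.5423, 50.3645) (18.2084, 49.6733) (17.4207, 48.5791) (18.6262, 33.2716) (26.8959, 23.0336) (46, 25.0655) (46, 30.2013)]  |A|=449.0868
9. canonical 7-gon: [(21.5423, 50.3645) (18.2084, 49.6733) (17.4207, 48.5791) (18.6262, 33.2716) (26.8959, 23.0336) (46, 25.0655) (46, 30.2013)]
10. shoelace: 449.0868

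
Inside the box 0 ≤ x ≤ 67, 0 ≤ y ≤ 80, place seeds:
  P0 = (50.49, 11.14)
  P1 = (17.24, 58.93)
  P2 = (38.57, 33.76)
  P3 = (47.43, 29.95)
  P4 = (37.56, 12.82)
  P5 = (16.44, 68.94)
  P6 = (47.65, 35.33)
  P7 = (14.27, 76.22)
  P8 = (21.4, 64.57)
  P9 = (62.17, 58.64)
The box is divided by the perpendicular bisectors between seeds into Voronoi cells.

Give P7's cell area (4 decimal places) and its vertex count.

Area of P7's cell: 228.3102 (4 vertices)

1. box [0,67]×[0,80]: [(0, 0) (67, 0) (67, 80) (0, 80)]
2. ⊥bis P7·P0 via (32.38,43.68): [(0, 25.659) (67, 62.9476) (67, 80) (0, 80)]  |A|=2391.6768
3. ⊥bis P7·P1 via (15.755,67.575): [(0, 64.8687) (67, 76.3776) (67, 80) (0, 80)]  |A|=628.2484
4. ⊥bis P7·P2 via (26.42,54.99): [(0, 64.8687) (62.415, 75.59) (67, 78.2141) (67, 80) (0, 80)]  |A|=624.0384
5. ⊥bis P7·P3 via (30.85,53.085): [(0, 64.8687) (62.2013, 75.5533) (67, 78.9924) (67, 80) (0, 80)]  |A|=621.9748
6. ⊥bis P7·P4 via (25.915,44.52): [(0, 64.8687) (62.2013, 75.5533) (67, 78.9924) (67, 80) (0, 80)]  |A|=621.9748
7. ⊥bis P7·P5 via (15.355,72.58): [(0, 68.003) (40.2479, 80) (0, 80)]  |A|=241.4265
8. ⊥bis P7·P6 via (30.96,55.775): [(0, 68.003) (40.2479, 80) (0, 80)]  |A|=241.4265
9. ⊥bis P7·P8 via (17.835,70.395): [(0, 68.003) (27.1496, 76.0957) (33.529, 80) (0, 80)]  |A|=228.3102
10. ⊥bis P7·P9 via (38.22,67.43): [(0, 68.003) (27.1496, 76.0957) (33.529, 80) (0, 80)]  |A|=228.3102
11. canonical 4-gon: [(0, 68.003) (27.1496, 76.0957) (33.529, 80) (0, 80)]
12. shoelace: 228.3102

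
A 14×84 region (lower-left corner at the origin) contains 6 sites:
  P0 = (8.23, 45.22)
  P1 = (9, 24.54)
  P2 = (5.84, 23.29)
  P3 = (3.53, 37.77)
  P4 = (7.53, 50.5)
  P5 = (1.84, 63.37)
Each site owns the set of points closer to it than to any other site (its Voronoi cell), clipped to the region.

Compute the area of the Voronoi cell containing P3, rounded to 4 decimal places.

1. box [0,14]×[0,84]: [(0, 0) (14, 0) (14, 84) (0, 84)]
2. ⊥bis P3·P0 via (5.88,41.495): [(0, 45.2045) (0, 0) (14, 0) (14, 36.3723)]  |A|=571.0379
3. ⊥bis P3·P1 via (6.265,31.155): [(0, 45.2045) (0, 28.5647) (14, 34.3531) (14, 36.3723)]  |A|=130.6135
4. ⊥bis P3·P2 via (4.685,30.53): [(0, 45.2045) (0, 29.7826) (4.7963, 30.5478) (14, 34.3531) (14, 36.3723)]  |A|=127.6928
5. ⊥bis P3·P4 via (5.53,44.135): [(0, 45.2045) (0, 29.7826) (4.7963, 30.5478) (14, 34.3531) (14, 36.3723)]  |A|=127.6928
6. ⊥bis P3·P5 via (2.685,50.57): [(0, 45.2045) (0, 29.7826) (4.7963, 30.5478) (14, 34.3531) (14, 36.3723)]  |A|=127.6928
7. canonical 5-gon: [(0, 45.2045) (0, 29.7826) (4.7963, 30.5478) (14, 34.3531) (14, 36.3723)]
8. shoelace: 127.6928

Area of P3's cell: 127.6928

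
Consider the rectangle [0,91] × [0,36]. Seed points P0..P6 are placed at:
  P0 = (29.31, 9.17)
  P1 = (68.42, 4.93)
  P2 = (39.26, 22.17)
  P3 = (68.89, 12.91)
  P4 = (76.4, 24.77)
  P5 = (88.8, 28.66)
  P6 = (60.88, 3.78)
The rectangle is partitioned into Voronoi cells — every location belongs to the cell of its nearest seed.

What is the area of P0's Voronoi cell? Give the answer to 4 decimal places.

1. box [0,91]×[0,36]: [(0, 0) (91, 0) (91, 36) (0, 36)]
2. ⊥bis P0·P1 via (48.865,7.05): [(0, 0) (48.1007, 0) (52.0035, 36) (0, 36)]  |A|=1801.8761
3. ⊥bis P0·P2 via (34.285,15.67): [(0, 0) (48.1007, 0) (48.6108, 4.7053) (7.7232, 36) (0, 36)]  |A|=1109.005
4. ⊥bis P0·P3 via (49.1,11.04): [(0, 0) (48.1007, 0) (48.6108, 4.7053) (7.7232, 36) (0, 36)]  |A|=1109.005
5. ⊥bis P0·P4 via (52.855,16.97): [(0, 0) (48.1007, 0) (48.6108, 4.7053) (7.7232, 36) (0, 36)]  |A|=1109.005
6. ⊥bis P0·P5 via (59.055,18.915): [(0, 0) (48.1007, 0) (48.6108, 4.7053) (7.7232, 36) (0, 36)]  |A|=1109.005
7. ⊥bis P0·P6 via (45.095,6.475): [(0, 0) (43.9895, 0) (45.2341, 7.2897) (7.7232, 36) (0, 36)]  |A|=1085.417
8. canonical 5-gon: [(0, 0) (43.9895, 0) (45.2341, 7.2897) (7.7232, 36) (0, 36)]
9. shoelace: 1085.417

Area of P0's cell: 1085.4170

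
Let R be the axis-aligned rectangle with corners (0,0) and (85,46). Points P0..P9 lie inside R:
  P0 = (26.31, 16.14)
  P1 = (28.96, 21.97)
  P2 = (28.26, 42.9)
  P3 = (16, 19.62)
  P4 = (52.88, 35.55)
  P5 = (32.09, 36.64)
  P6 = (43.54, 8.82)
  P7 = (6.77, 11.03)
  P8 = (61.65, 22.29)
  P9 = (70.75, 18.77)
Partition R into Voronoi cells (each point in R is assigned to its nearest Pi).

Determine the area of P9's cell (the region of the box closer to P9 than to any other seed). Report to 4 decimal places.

Area of P9's cell: 799.7831

1. box [0,85]×[0,46]: [(0, 0) (85, 0) (85, 46) (0, 46)]
2. ⊥bis P9·P0 via (48.53,17.455): [(49.563, 0) (85, 0) (85, 46) (46.8407, 46)]  |A|=1692.7153
3. ⊥bis P9·P1 via (49.855,20.37): [(49.0103, 9.3389) (49.563, 0) (85, 0) (85, 46) (51.8176, 46)]  |A|=1601.4862
4. ⊥bis P9·P2 via (49.505,30.835): [(50.8358, 33.1783) (49.0103, 9.3389) (49.563, 0) (85, 0) (85, 46) (58.1172, 46)]  |A|=1561.1005
5. ⊥bis P9·P3 via (43.375,19.195): [(50.8358, 33.1783) (49.0103, 9.3389) (49.563, 0) (85, 0) (85, 46) (58.1172, 46)]  |A|=1561.1005
6. ⊥bis P9·P4 via (61.815,27.16): [(49.3592, 13.8951) (49.0103, 9.3389) (49.563, 0) (85, 0) (85, 46) (79.5058, 46)]  |A|=1157.0216
7. ⊥bis P9·P5 via (51.42,27.705): [(49.3592, 13.8951) (49.0103, 9.3389) (49.563, 0) (85, 0) (85, 46) (79.5058, 46)]  |A|=1157.0216
8. ⊥bis P9·P6 via (57.145,13.795): [(54.9365, 19.8346) (62.1895, 0) (85, 0) (85, 46) (79.5058, 46)]  |A|=989.5591
9. ⊥bis P9·P7 via (38.76,14.9): [(54.9365, 19.8346) (62.1895, 0) (85, 0) (85, 46) (79.5058, 46)]  |A|=989.5591
10. ⊥bis P9·P8 via (66.2,20.53): [(73.6328, 39.7455) (60.2793, 5.2237) (62.1895, 0) (85, 0) (85, 46) (79.5058, 46)]  |A|=799.7831
11. canonical 6-gon: [(73.6328, 39.7455) (60.2793, 5.2237) (62.1895, 0) (85, 0) (85, 46) (79.5058, 46)]
12. shoelace: 799.7831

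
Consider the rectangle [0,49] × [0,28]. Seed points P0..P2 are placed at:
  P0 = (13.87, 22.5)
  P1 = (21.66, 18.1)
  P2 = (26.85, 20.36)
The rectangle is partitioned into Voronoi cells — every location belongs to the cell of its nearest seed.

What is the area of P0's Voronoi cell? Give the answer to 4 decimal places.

Area of P0's cell: 397.2217

1. box [0,49]×[0,28]: [(0, 0) (49, 0) (49, 28) (0, 28)]
2. ⊥bis P0·P1 via (17.765,20.3): [(0, 0) (6.299, 0) (22.1142, 28) (0, 28)]  |A|=397.7846
3. ⊥bis P0·P2 via (20.36,21.43): [(0, 0) (6.299, 0) (21.1666, 26.3224) (21.4432, 28) (0, 28)]  |A|=397.2217
4. canonical 5-gon: [(0, 0) (6.299, 0) (21.1666, 26.3224) (21.4432, 28) (0, 28)]
5. shoelace: 397.2217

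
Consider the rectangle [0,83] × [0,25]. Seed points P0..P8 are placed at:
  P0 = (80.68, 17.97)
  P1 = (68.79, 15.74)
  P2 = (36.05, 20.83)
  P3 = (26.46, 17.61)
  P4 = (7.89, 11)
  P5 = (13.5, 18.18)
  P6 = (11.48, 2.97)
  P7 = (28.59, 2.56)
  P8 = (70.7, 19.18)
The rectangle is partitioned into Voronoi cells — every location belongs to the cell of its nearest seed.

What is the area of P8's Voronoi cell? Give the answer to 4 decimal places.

Area of P8's cell: 107.2282

1. box [0,83]×[0,25]: [(0, 0) (83, 0) (83, 25) (0, 25)]
2. ⊥bis P8·P0 via (75.69,18.575): [(0, 0) (73.4379, 0) (76.469, 25) (0, 25)]  |A|=1873.8363
3. ⊥bis P8·P1 via (69.745,17.46): [(75.1884, 14.4377) (76.469, 25) (56.1651, 25)]  |A|=107.2282
4. ⊥bis P8·P2 via (53.375,20.005): [(75.1884, 14.4377) (76.469, 25) (56.1651, 25)]  |A|=107.2282
5. ⊥bis P8·P3 via (48.58,18.395): [(75.1884, 14.4377) (76.469, 25) (56.1651, 25)]  |A|=107.2282
6. ⊥bis P8·P4 via (39.295,15.09): [(75.1884, 14.4377) (76.469, 25) (56.1651, 25)]  |A|=107.2282
7. ⊥bis P8·P5 via (42.1,18.68): [(75.1884, 14.4377) (76.469, 25) (56.1651, 25)]  |A|=107.2282
8. ⊥bis P8·P6 via (41.09,11.075): [(75.1884, 14.4377) (76.469, 25) (56.1651, 25)]  |A|=107.2282
9. ⊥bis P8·P7 via (49.645,10.87): [(75.1884, 14.4377) (76.469, 25) (56.1651, 25)]  |A|=107.2282
10. canonical 3-gon: [(75.1884, 14.4377) (76.469, 25) (56.1651, 25)]
11. shoelace: 107.2282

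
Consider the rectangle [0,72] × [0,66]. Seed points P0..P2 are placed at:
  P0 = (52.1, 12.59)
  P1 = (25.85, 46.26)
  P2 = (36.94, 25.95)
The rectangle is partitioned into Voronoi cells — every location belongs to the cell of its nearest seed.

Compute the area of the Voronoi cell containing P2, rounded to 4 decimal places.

1. box [0,72]×[0,66]: [(0, 0) (72, 0) (72, 66) (0, 66)]
2. ⊥bis P2·P0 via (44.52,19.27): [(0, 0) (27.538, 0) (72, 50.4524) (72, 66) (0, 66)]  |A|=3630.3927
3. ⊥bis P2·P1 via (31.395,36.105): [(0, 18.9622) (0, 0) (27.538, 0) (72, 50.4524) (72, 58.2768)]  |A|=1658.9965
4. canonical 5-gon: [(0, 18.9622) (0, 0) (27.538, 0) (72, 50.4524) (72, 58.2768)]
5. shoelace: 1658.9965

Area of P2's cell: 1658.9965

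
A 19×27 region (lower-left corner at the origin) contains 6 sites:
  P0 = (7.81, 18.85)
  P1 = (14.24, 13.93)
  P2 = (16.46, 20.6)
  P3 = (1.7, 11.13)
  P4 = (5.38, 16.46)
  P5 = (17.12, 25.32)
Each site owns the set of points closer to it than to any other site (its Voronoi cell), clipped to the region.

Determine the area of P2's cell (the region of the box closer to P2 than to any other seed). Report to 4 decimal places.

Area of P2's cell: 42.1291

1. box [0,19]×[0,27]: [(0, 0) (19, 0) (19, 27) (0, 27)]
2. ⊥bis P2·P0 via (12.135,19.725): [(16.1256, 0) (19, 0) (19, 27) (10.6632, 27)]  |A|=151.3514
3. ⊥bis P2·P1 via (15.35,17.265): [(12.4365, 18.2347) (19, 16.0502) (19, 27) (10.6632, 27)]  |A|=72.472
4. ⊥bis P2·P3 via (9.08,15.865): [(12.4365, 18.2347) (19, 16.0502) (19, 27) (10.6632, 27)]  |A|=72.472
5. ⊥bis P2·P4 via (10.92,18.53): [(12.4365, 18.2347) (19, 16.0502) (19, 27) (10.6632, 27)]  |A|=72.472
6. ⊥bis P2·P5 via (16.79,22.96): [(11.3259, 23.724) (12.4365, 18.2347) (19, 16.0502) (19, 22.651)]  |A|=42.1291
7. canonical 4-gon: [(11.3259, 23.724) (12.4365, 18.2347) (19, 16.0502) (19, 22.651)]
8. shoelace: 42.1291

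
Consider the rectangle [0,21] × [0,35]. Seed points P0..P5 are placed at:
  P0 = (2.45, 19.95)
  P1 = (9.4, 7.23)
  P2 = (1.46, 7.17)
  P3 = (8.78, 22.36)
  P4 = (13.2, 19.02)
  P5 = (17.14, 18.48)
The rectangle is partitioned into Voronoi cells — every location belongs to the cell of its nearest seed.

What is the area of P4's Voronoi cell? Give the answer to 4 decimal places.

1. box [0,21]×[0,35]: [(0, 0) (21, 0) (21, 35) (0, 35)]
2. ⊥bis P4·P0 via (7.825,19.485): [(6.1393, 0) (21, 0) (21, 35) (9.1672, 35)]  |A|=467.1354
3. ⊥bis P4·P1 via (11.3,13.125): [(7.384, 14.3872) (21, 9.9986) (21, 35) (9.1672, 35)]  |A|=292.1632
4. ⊥bis P4·P2 via (7.33,13.095): [(7.384, 14.3872) (21, 9.9986) (21, 35) (9.1672, 35)]  |A|=292.1632
5. ⊥bis P4·P3 via (10.99,20.69): [(7.5335, 16.1159) (7.384, 14.3872) (21, 9.9986) (21, 33.9368)]  |A|=173.2784
6. ⊥bis P4·P5 via (15.17,18.75): [(16.4209, 27.877) (7.5335, 16.1159) (7.384, 14.3872) (14.268, 12.1684)]  |A|=63.2597
7. canonical 4-gon: [(16.4209, 27.877) (7.5335, 16.1159) (7.384, 14.3872) (14.268, 12.1684)]
8. shoelace: 63.2597

Area of P4's cell: 63.2597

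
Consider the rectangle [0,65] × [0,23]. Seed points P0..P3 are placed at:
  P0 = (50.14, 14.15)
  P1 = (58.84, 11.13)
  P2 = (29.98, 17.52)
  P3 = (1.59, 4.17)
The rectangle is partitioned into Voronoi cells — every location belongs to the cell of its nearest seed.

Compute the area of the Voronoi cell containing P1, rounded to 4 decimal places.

Area of P1's cell: 250.8317

1. box [0,65]×[0,23]: [(0, 0) (65, 0) (65, 23) (0, 23)]
2. ⊥bis P1·P0 via (54.49,12.64): [(50.1023, 0) (65, 0) (65, 23) (58.0862, 23)]  |A|=250.8317
3. ⊥bis P1·P2 via (44.41,14.325): [(50.1023, 0) (65, 0) (65, 23) (58.0862, 23)]  |A|=250.8317
4. ⊥bis P1·P3 via (30.215,7.65): [(50.1023, 0) (65, 0) (65, 23) (58.0862, 23)]  |A|=250.8317
5. canonical 4-gon: [(50.1023, 0) (65, 0) (65, 23) (58.0862, 23)]
6. shoelace: 250.8317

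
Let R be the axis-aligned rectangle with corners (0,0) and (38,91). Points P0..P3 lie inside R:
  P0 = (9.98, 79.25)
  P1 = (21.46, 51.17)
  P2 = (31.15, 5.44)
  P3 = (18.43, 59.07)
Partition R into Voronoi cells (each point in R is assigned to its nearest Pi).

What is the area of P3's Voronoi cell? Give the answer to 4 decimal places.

Area of P3's cell: 623.5901

1. box [0,38]×[0,91]: [(0, 0) (38, 0) (38, 91) (0, 91)]
2. ⊥bis P3·P0 via (14.205,69.16): [(0, 63.2119) (0, 0) (38, 0) (38, 79.1237)]  |A|=2704.3771
3. ⊥bis P3·P1 via (19.945,55.12): [(0, 63.2119) (0, 47.4702) (38, 62.0449) (38, 79.1237)]  |A|=623.5901
4. ⊥bis P3·P2 via (24.79,32.255): [(0, 63.2119) (0, 47.4702) (38, 62.0449) (38, 79.1237)]  |A|=623.5901
5. canonical 4-gon: [(0, 63.2119) (0, 47.4702) (38, 62.0449) (38, 79.1237)]
6. shoelace: 623.5901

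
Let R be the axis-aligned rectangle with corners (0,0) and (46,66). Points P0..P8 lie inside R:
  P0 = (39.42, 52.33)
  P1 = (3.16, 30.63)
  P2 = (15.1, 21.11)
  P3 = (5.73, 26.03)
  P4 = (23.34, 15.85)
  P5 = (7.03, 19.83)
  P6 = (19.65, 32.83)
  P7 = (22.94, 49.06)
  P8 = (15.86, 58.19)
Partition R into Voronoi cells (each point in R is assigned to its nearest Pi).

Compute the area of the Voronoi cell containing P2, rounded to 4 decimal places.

Area of P2's cell: 126.5112

1. box [0,46]×[0,66]: [(0, 0) (46, 0) (46, 66) (0, 66)]
2. ⊥bis P2·P0 via (27.26,36.72): [(0, 57.9552) (0, 0) (46, 0) (46, 22.1218)]  |A|=1841.7705
3. ⊥bis P2·P1 via (9.13,25.87): [(21.4127, 41.275) (0, 14.4191) (0, 0) (46, 0) (46, 22.1218)]  |A|=1375.6581
4. ⊥bis P2·P3 via (10.415,23.57): [(21.4127, 41.275) (16.4304, 35.0262) (0, 3.7349) (0, 0) (46, 0) (46, 22.1218)]  |A|=1287.8851
5. ⊥bis P2·P4 via (19.22,18.48): [(29.6667, 34.8452) (21.4127, 41.275) (16.4304, 35.0262) (0, 3.7349) (0, 0) (7.4233, 0)]  |A|=435.1182
6. ⊥bis P2·P5 via (11.065,20.47): [(12.9408, 8.6434) (29.6667, 34.8452) (21.4127, 41.275) (16.4304, 35.0262) (10.5366, 23.8015)]  |A|=274.8903
7. ⊥bis P2·P6 via (17.375,26.97): [(12.9408, 8.6434) (23.1968, 24.7098) (13.0765, 28.6388) (10.5366, 23.8015)]  |A|=126.5112
8. ⊥bis P2·P7 via (19.02,35.085): [(12.9408, 8.6434) (23.1968, 24.7098) (13.0765, 28.6388) (10.5366, 23.8015)]  |A|=126.5112
9. ⊥bis P2·P8 via (15.48,39.65): [(12.9408, 8.6434) (23.1968, 24.7098) (13.0765, 28.6388) (10.5366, 23.8015)]  |A|=126.5112
10. canonical 4-gon: [(12.9408, 8.6434) (23.1968, 24.7098) (13.0765, 28.6388) (10.5366, 23.8015)]
11. shoelace: 126.5112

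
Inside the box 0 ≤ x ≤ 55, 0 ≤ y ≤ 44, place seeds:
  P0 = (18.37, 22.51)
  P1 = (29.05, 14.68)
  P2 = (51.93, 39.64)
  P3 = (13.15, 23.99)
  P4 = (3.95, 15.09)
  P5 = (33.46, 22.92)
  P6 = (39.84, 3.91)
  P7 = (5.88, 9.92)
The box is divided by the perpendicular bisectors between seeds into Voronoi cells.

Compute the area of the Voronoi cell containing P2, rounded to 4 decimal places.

1. box [0,55]×[0,44]: [(0, 0) (55, 0) (55, 44) (0, 44)]
2. ⊥bis P2·P0 via (35.15,31.075): [(51.0116, 0) (55, 0) (55, 44) (28.5527, 44)]  |A|=669.5857
3. ⊥bis P2·P1 via (40.49,27.16): [(34.2099, 32.9167) (55, 13.8592) (55, 44) (28.5527, 44)]  |A|=459.8763
4. ⊥bis P2·P3 via (32.54,31.815): [(34.2099, 32.9167) (55, 13.8592) (55, 44) (28.5527, 44)]  |A|=459.8763
5. ⊥bis P2·P4 via (27.94,27.365): [(34.2099, 32.9167) (55, 13.8592) (55, 44) (28.5527, 44)]  |A|=459.8763
6. ⊥bis P2·P5 via (42.695,31.28): [(55, 17.6871) (55, 44) (31.1802, 44)]  |A|=313.3841
7. ⊥bis P2·P6 via (45.885,21.775): [(53.6903, 19.1339) (55, 18.6907) (55, 44) (31.1802, 44)]  |A|=312.7268
8. ⊥bis P2·P7 via (28.905,24.78): [(53.6903, 19.1339) (55, 18.6907) (55, 44) (31.1802, 44)]  |A|=312.7268
9. canonical 4-gon: [(53.6903, 19.1339) (55, 18.6907) (55, 44) (31.1802, 44)]
10. shoelace: 312.7268

Area of P2's cell: 312.7268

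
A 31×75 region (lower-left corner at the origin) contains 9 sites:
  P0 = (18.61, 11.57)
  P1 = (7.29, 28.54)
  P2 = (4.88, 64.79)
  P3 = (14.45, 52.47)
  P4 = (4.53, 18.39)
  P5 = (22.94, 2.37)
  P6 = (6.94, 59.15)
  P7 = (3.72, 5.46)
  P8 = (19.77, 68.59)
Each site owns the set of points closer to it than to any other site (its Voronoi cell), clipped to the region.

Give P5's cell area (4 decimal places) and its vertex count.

Area of P5's cell: 135.9343 (4 vertices)

1. box [0,31]×[0,75]: [(0, 0) (31, 0) (31, 75) (0, 75)]
2. ⊥bis P5·P0 via (20.775,6.97): [(5.9658, 0) (31, 0) (31, 11.7824)]  |A|=147.4819
3. ⊥bis P5·P1 via (15.115,15.455): [(5.9658, 0) (31, 0) (31, 11.7824)]  |A|=147.4819
4. ⊥bis P5·P2 via (13.91,33.58): [(5.9658, 0) (31, 0) (31, 11.7824)]  |A|=147.4819
5. ⊥bis P5·P3 via (18.695,27.42): [(5.9658, 0) (31, 0) (31, 11.7824)]  |A|=147.4819
6. ⊥bis P5·P4 via (13.735,10.38): [(5.9658, 0) (31, 0) (31, 11.7824)]  |A|=147.4819
7. ⊥bis P5·P6 via (14.94,30.76): [(5.9658, 0) (31, 0) (31, 11.7824)]  |A|=147.4819
8. ⊥bis P5·P7 via (13.33,3.915): [(13.2519, 3.4292) (12.7006, 0) (31, 0) (31, 11.7824)]  |A|=135.9343
9. ⊥bis P5·P8 via (21.355,35.48): [(13.2519, 3.4292) (12.7006, 0) (31, 0) (31, 11.7824)]  |A|=135.9343
10. canonical 4-gon: [(13.2519, 3.4292) (12.7006, 0) (31, 0) (31, 11.7824)]
11. shoelace: 135.9343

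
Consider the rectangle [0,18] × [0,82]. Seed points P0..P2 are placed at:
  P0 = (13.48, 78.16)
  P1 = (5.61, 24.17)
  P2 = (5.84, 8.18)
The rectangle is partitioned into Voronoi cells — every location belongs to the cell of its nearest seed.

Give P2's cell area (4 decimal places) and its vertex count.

Area of P2's cell: 291.9979 (4 vertices)

1. box [0,18]×[0,82]: [(0, 0) (18, 0) (18, 82) (0, 82)]
2. ⊥bis P2·P0 via (9.66,43.17): [(0, 44.2246) (0, 0) (18, 0) (18, 42.2595)]  |A|=778.357
3. ⊥bis P2·P1 via (5.725,16.175): [(0, 16.0927) (0, 0) (18, 0) (18, 16.3516)]  |A|=291.9979
4. canonical 4-gon: [(0, 16.0927) (0, 0) (18, 0) (18, 16.3516)]
5. shoelace: 291.9979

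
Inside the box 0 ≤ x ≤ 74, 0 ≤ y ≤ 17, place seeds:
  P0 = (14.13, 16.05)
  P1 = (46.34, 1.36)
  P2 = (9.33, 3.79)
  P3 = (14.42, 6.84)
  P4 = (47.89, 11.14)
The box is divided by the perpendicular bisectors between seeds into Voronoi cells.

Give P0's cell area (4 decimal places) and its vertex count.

Area of P0's cell: 157.0896 (5 vertices)

1. box [0,74]×[0,17]: [(0, 0) (74, 0) (74, 17) (0, 17)]
2. ⊥bis P0·P1 via (30.235,8.705): [(0, 0) (26.2649, 0) (34.0181, 17) (0, 17)]  |A|=512.4056
3. ⊥bis P0·P2 via (11.73,9.92): [(0, 14.5125) (27.9015, 3.5886) (34.0181, 17) (0, 17)]  |A|=262.8184
4. ⊥bis P0·P3 via (14.275,11.445): [(0, 14.5125) (8.3143, 11.2573) (31.7354, 11.9948) (34.0181, 17) (0, 17)]  |A|=165.7906
5. ⊥bis P0·P4 via (31.01,13.595): [(0, 14.5125) (8.3143, 11.2573) (30.7729, 11.9645) (31.5052, 17) (0, 17)]  |A|=157.0896
6. canonical 5-gon: [(0, 14.5125) (8.3143, 11.2573) (30.7729, 11.9645) (31.5052, 17) (0, 17)]
7. shoelace: 157.0896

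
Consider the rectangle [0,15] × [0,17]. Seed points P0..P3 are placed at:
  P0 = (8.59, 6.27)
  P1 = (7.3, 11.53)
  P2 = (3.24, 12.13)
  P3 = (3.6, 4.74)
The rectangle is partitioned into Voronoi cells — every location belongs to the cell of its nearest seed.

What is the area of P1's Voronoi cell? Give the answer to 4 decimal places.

1. box [0,15]×[0,17]: [(0, 0) (15, 0) (15, 17) (0, 17)]
2. ⊥bis P1·P0 via (7.945,8.9): [(0, 6.9515) (15, 10.6302) (15, 17) (0, 17)]  |A|=123.137
3. ⊥bis P1·P2 via (5.27,11.83): [(4.7201, 8.1091) (15, 10.6302) (15, 17) (6.034, 17)]  |A|=72.598
4. ⊥bis P1·P3 via (5.45,8.135): [(4.7781, 8.5012) (5.2562, 8.2406) (15, 10.6302) (15, 17) (6.034, 17)]  |A|=72.4967
5. canonical 5-gon: [(4.7781, 8.5012) (5.2562, 8.2406) (15, 10.6302) (15, 17) (6.034, 17)]
6. shoelace: 72.4967

Area of P1's cell: 72.4967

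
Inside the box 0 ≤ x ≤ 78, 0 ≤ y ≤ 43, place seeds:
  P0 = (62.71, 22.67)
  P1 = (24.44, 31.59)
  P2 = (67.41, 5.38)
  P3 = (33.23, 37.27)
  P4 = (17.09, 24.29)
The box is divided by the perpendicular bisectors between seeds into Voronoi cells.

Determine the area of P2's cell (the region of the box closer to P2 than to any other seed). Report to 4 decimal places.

Area of P2's cell: 484.5018

1. box [0,78]×[0,43]: [(0, 0) (78, 0) (78, 43) (0, 43)]
2. ⊥bis P2·P0 via (65.06,14.025): [(13.4659, 0) (78, 0) (78, 17.5425)]  |A|=566.0455
3. ⊥bis P2·P1 via (45.925,18.485): [(38.8605, 6.9031) (34.6499, 0) (78, 0) (78, 17.5425)]  |A|=492.9279
4. ⊥bis P2·P3 via (50.32,21.325): [(38.8605, 6.9031) (34.6499, 0) (78, 0) (78, 17.5425)]  |A|=492.9279
5. ⊥bis P2·P4 via (42.25,14.835): [(39.3157, 7.0268) (36.6751, 0) (78, 0) (78, 17.5425)]  |A|=484.5018
6. canonical 4-gon: [(39.3157, 7.0268) (36.6751, 0) (78, 0) (78, 17.5425)]
7. shoelace: 484.5018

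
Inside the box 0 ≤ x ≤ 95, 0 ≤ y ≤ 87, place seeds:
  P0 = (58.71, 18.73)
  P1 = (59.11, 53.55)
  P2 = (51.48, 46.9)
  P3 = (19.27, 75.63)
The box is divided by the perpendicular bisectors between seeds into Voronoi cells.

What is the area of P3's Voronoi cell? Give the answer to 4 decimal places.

Area of P3's cell: 1840.3831

1. box [0,95]×[0,87]: [(0, 0) (95, 0) (95, 87) (0, 87)]
2. ⊥bis P3·P0 via (38.99,47.18): [(0, 20.1542) (95, 86.0031) (95, 87) (0, 87)]  |A|=3222.5262
3. ⊥bis P3·P1 via (39.19,64.59): [(0, 20.1542) (23.647, 36.5451) (51.61, 87) (0, 87)]  |A|=2092.341
4. ⊥bis P3·P2 via (35.375,61.265): [(0, 21.6051) (40.5836, 67.1045) (51.61, 87) (0, 87)]  |A|=1840.3831
5. canonical 4-gon: [(0, 21.6051) (40.5836, 67.1045) (51.61, 87) (0, 87)]
6. shoelace: 1840.3831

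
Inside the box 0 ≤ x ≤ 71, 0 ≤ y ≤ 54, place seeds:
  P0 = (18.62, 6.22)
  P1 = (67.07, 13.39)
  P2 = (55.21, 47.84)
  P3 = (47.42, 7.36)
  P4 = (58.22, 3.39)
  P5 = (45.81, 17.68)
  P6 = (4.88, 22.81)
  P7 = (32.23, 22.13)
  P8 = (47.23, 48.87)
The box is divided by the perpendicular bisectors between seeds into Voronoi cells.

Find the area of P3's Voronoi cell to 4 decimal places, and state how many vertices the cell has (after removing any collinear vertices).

1. box [0,71]×[0,54]: [(0, 0) (71, 0) (71, 54) (0, 54)]
2. ⊥bis P3·P0 via (33.02,6.79): [(33.2888, 0) (71, 0) (71, 54) (31.1513, 54)]  |A|=2094.1189
3. ⊥bis P3·P1 via (57.245,10.375): [(33.2888, 0) (60.4288, 0) (43.8578, 54) (31.1513, 54)]  |A|=1075.8561
4. ⊥bis P3·P2 via (51.315,27.6): [(32.0495, 31.3075) (33.2888, 0) (60.4288, 0) (51.9996, 27.4683)]  |A|=682.6585
5. ⊥bis P3·P4 via (52.82,5.375): [(32.0495, 31.3075) (33.2888, 0) (50.8442, 0) (56.0679, 14.2107) (51.9996, 27.4683)]  |A|=614.5567
6. ⊥bis P3·P5 via (46.615,12.52): [(32.878, 10.3769) (33.2888, 0) (50.8442, 0) (55.9837, 13.9816)]  |A|=243.3497
7. ⊥bis P3·P6 via (26.15,15.085): [(32.878, 10.3769) (33.2888, 0) (50.8442, 0) (55.9837, 13.9816)]  |A|=243.3497
8. ⊥bis P3·P7 via (39.825,14.745): [(36.0605, 10.8734) (32.9836, 7.7091) (33.2888, 0) (50.8442, 0) (55.9837, 13.9816)]  |A|=239.0784
9. ⊥bis P3·P8 via (47.325,28.115): [(36.0605, 10.8734) (32.9836, 7.7091) (33.2888, 0) (50.8442, 0) (55.9837, 13.9816)]  |A|=239.0784
10. canonical 5-gon: [(36.0605, 10.8734) (32.9836, 7.7091) (33.2888, 0) (50.8442, 0) (55.9837, 13.9816)]
11. shoelace: 239.0784

Area of P3's cell: 239.0784 (5 vertices)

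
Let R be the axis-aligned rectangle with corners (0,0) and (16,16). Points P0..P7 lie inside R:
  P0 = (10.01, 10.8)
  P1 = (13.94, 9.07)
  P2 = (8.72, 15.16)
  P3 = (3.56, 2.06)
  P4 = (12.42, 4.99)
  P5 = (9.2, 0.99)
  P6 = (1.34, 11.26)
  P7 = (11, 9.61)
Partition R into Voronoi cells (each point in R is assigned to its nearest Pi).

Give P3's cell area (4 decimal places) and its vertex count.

Area of P3's cell: 45.1727 (7 vertices)

1. box [0,16]×[0,16]: [(0, 0) (16, 0) (16, 16) (0, 16)]
2. ⊥bis P3·P0 via (6.785,6.43): [(0, 11.4372) (0, 0) (15.4979, 0)]  |A|=88.6266
3. ⊥bis P3·P1 via (8.75,5.565): [(9.5378, 4.3985) (0, 11.4372) (0, 0) (12.5083, 0)]  |A|=82.0516
4. ⊥bis P3·P2 via (6.14,8.61): [(9.5378, 4.3985) (1.1879, 10.5606) (0, 11.0285) (0, 0) (12.5083, 0)]  |A|=81.8089
5. ⊥bis P3·P4 via (7.99,3.525): [(7.1082, 6.1915) (1.1879, 10.5606) (0, 11.0285) (0, 0) (9.1557, 0)]  |A|=68.75
6. ⊥bis P3·P5 via (6.38,1.525): [(7.208, 5.8896) (7.1082, 6.1915) (1.1879, 10.5606) (0, 11.0285) (0, 0) (6.0907, 0)]  |A|=59.7242
7. ⊥bis P3·P6 via (2.45,6.66): [(7.208, 5.8896) (7.1082, 6.1915) (5.482, 7.3916) (0, 6.0688) (0, 0) (6.0907, 0)]  |A|=45.2521
8. ⊥bis P3·P7 via (7.28,5.835): [(7.208, 5.8896) (7.2, 5.9138) (6.3517, 6.7498) (5.482, 7.3916) (0, 6.0688) (0, 0) (6.0907, 0)]  |A|=45.1727
9. canonical 7-gon: [(7.208, 5.8896) (7.2, 5.9138) (6.3517, 6.7498) (5.482, 7.3916) (0, 6.0688) (0, 0) (6.0907, 0)]
10. shoelace: 45.1727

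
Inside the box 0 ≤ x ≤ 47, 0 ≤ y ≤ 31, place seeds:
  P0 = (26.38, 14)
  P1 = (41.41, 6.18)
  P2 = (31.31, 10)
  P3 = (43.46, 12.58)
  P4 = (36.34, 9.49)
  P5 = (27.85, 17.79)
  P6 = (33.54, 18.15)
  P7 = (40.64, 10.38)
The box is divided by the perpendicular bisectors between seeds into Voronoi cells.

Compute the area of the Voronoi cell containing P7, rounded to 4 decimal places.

Area of P7's cell: 25.3371

1. box [0,47]×[0,31]: [(0, 0) (47, 0) (47, 31) (0, 31)]
2. ⊥bis P7·P0 via (33.51,12.19): [(30.4155, 0) (47, 0) (47, 31) (38.285, 31)]  |A|=392.1417
3. ⊥bis P7·P1 via (41.025,8.28): [(32.1021, 6.6441) (47, 9.3754) (47, 31) (38.285, 31)]  |A|=267.21
4. ⊥bis P7·P2 via (35.975,10.19): [(35.564, 20.2812) (36.0896, 7.3752) (47, 9.3754) (47, 31) (38.285, 31)]  |A|=241.2866
5. ⊥bis P7·P3 via (42.05,11.48): [(35.5849, 19.767) (36.0896, 7.3752) (44.1058, 8.8448)]  |A|=50.0385
6. ⊥bis P7·P4 via (38.49,9.935): [(36.7692, 18.249) (38.9127, 7.8927) (44.1058, 8.8448)]  |A|=27.9111
7. ⊥bis P7·P5 via (34.245,14.085): [(36.7692, 18.249) (38.9127, 7.8927) (44.1058, 8.8448)]  |A|=27.9111
8. ⊥bis P7·P6 via (37.09,14.265): [(38.7173, 15.752) (37.5137, 14.6521) (38.9127, 7.8927) (44.1058, 8.8448)]  |A|=25.3371
9. canonical 4-gon: [(38.7173, 15.752) (37.5137, 14.6521) (38.9127, 7.8927) (44.1058, 8.8448)]
10. shoelace: 25.3371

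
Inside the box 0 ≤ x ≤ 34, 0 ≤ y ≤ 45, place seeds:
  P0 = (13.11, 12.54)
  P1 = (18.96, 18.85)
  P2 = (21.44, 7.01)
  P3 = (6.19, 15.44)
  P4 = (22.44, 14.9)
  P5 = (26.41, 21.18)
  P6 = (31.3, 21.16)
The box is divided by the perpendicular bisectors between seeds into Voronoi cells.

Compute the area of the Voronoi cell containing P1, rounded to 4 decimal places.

1. box [0,34]×[0,45]: [(0, 0) (34, 0) (34, 45) (0, 45)]
2. ⊥bis P1·P0 via (16.035,15.695): [(0, 30.561) (32.9641, 0) (34, 0) (34, 45) (0, 45)]  |A|=1026.2908
3. ⊥bis P1·P2 via (20.2,12.93): [(0, 30.561) (19.2354, 12.7279) (34, 15.8205) (34, 45) (0, 45)]  |A|=902.9062
4. ⊥bis P1·P3 via (12.575,17.145): [(11.9512, 19.4811) (19.2354, 12.7279) (34, 15.8205) (34, 45) (5.1368, 45)]  |A|=751.0819
5. ⊥bis P1·P4 via (20.7,16.875): [(11.9512, 19.4811) (17.6554, 14.1927) (34, 28.5925) (34, 45) (5.1368, 45)]  |A|=633.4498
6. ⊥bis P1·P5 via (22.685,20.015): [(11.9512, 19.4811) (17.6554, 14.1927) (23.0261, 18.9243) (14.8709, 45) (5.1368, 45)]  |A|=294.0206
7. ⊥bis P1·P6 via (25.13,20.005): [(11.9512, 19.4811) (17.6554, 14.1927) (23.0261, 18.9243) (14.8709, 45) (5.1368, 45)]  |A|=294.0206
8. canonical 5-gon: [(11.9512, 19.4811) (17.6554, 14.1927) (23.0261, 18.9243) (14.8709, 45) (5.1368, 45)]
9. shoelace: 294.0206

Area of P1's cell: 294.0206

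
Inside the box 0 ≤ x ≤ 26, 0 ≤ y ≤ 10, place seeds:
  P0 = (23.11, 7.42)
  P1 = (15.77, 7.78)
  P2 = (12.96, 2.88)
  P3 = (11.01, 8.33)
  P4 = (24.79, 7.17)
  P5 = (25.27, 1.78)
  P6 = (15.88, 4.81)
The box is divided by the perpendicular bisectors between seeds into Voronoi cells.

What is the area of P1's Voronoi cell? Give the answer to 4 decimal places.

Area of P1's cell: 22.3707

1. box [0,26]×[0,10]: [(0, 0) (26, 0) (26, 10) (0, 10)]
2. ⊥bis P1·P0 via (19.44,7.6): [(0, 0) (19.0672, 0) (19.5577, 10) (0, 10)]  |A|=193.1248
3. ⊥bis P1·P2 via (14.365,5.33): [(19.1929, 2.5614) (19.5577, 10) (6.2216, 10)]  |A|=49.6013
4. ⊥bis P1·P3 via (13.39,8.055): [(13.1553, 6.0237) (19.1929, 2.5614) (19.5577, 10) (13.6147, 10)]  |A|=34.9027
5. ⊥bis P1·P4 via (20.28,7.475): [(13.1553, 6.0237) (19.1929, 2.5614) (19.5577, 10) (13.6147, 10)]  |A|=34.9027
6. ⊥bis P1·P5 via (20.52,4.78): [(13.1553, 6.0237) (19.1385, 2.5926) (19.1991, 2.6886) (19.5577, 10) (13.6147, 10)]  |A|=34.8992
7. ⊥bis P1·P6 via (15.825,6.295): [(13.1753, 6.1969) (19.3825, 6.4268) (19.5577, 10) (13.6147, 10)]  |A|=22.3707
8. canonical 4-gon: [(13.1753, 6.1969) (19.3825, 6.4268) (19.5577, 10) (13.6147, 10)]
9. shoelace: 22.3707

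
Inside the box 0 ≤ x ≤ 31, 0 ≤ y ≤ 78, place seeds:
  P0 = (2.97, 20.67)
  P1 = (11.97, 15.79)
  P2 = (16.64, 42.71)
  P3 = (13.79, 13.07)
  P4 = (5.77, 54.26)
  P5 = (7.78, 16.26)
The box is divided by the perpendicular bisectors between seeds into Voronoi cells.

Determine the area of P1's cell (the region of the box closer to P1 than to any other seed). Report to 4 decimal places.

1. box [0,31]×[0,78]: [(0, 0) (31, 0) (31, 78) (0, 78)]
2. ⊥bis P1·P0 via (7.47,18.23): [(0, 4.4534) (0, 0) (31, 0) (31, 61.6255)]  |A|=1024.2222
3. ⊥bis P1·P2 via (14.305,29.25): [(13.5192, 29.3863) (0, 4.4534) (0, 0) (31, 0) (31, 26.3538)]  |A|=715.9336
4. ⊥bis P1·P3 via (12.88,14.43): [(30.7619, 26.3951) (13.5192, 29.3863) (1.1559, 6.5852)]  |A|=215.0669
5. ⊥bis P1·P4 via (8.87,35.025): [(30.7619, 26.3951) (13.5192, 29.3863) (1.1559, 6.5852)]  |A|=215.0669
6. ⊥bis P1·P5 via (9.875,16.025): [(9.4377, 12.1267) (30.7619, 26.3951) (13.5192, 29.3863) (10.8142, 24.3975)]  |A|=168.0686
7. canonical 4-gon: [(9.4377, 12.1267) (30.7619, 26.3951) (13.5192, 29.3863) (10.8142, 24.3975)]
8. shoelace: 168.0686

Area of P1's cell: 168.0686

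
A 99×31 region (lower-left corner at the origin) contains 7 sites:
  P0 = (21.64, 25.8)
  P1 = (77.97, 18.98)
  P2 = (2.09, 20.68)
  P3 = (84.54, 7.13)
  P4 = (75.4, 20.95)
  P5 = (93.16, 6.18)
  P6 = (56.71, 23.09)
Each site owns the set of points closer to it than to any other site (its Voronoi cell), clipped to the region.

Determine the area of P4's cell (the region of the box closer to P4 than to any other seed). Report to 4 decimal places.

Area of P4's cell: 250.1158

1. box [0,99]×[0,31]: [(0, 0) (99, 0) (99, 31) (0, 31)]
2. ⊥bis P4·P0 via (48.52,23.375): [(46.4112, 0) (99, 0) (99, 31) (49.2079, 31)]  |A|=1586.9039
3. ⊥bis P4·P1 via (76.685,19.965): [(46.4112, 0) (61.3811, 0) (85.1437, 31) (49.2079, 31)]  |A|=789.0387
4. ⊥bis P4·P2 via (38.745,20.815): [(46.4112, 0) (61.3811, 0) (85.1437, 31) (49.2079, 31)]  |A|=789.0387
5. ⊥bis P4·P3 via (79.97,14.04): [(46.4112, 0) (58.741, 0) (64.0957, 3.5413) (85.1437, 31) (49.2079, 31)]  |A|=784.364
6. ⊥bis P4·P5 via (84.28,13.565): [(46.4112, 0) (58.741, 0) (64.0957, 3.5413) (85.1437, 31) (49.2079, 31)]  |A|=784.364
7. ⊥bis P4·P6 via (66.055,22.02): [(63.9264, 3.4294) (64.0957, 3.5413) (85.1437, 31) (67.0832, 31)]  |A|=250.1158
8. canonical 4-gon: [(63.9264, 3.4294) (64.0957, 3.5413) (85.1437, 31) (67.0832, 31)]
9. shoelace: 250.1158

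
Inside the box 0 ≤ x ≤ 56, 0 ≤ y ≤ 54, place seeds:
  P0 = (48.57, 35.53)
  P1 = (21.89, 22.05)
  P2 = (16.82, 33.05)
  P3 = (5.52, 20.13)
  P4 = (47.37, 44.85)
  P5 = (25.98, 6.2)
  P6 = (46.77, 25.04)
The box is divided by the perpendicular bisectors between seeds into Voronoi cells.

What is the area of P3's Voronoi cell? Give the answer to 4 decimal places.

1. box [0,56]×[0,54]: [(0, 0) (56, 0) (56, 54) (0, 54)]
2. ⊥bis P3·P0 via (27.045,27.83): [(0, 0) (37.0004, 0) (17.6834, 54) (0, 54)]  |A|=1476.4632
3. ⊥bis P3·P1 via (13.705,21.09): [(0, 0) (16.1786, 0) (9.8451, 54) (0, 54)]  |A|=702.6388
4. ⊥bis P3·P2 via (11.17,26.59): [(0, 36.3594) (0, 0) (16.1786, 0) (13.2759, 24.7481)]  |A|=441.5478
5. ⊥bis P3·P4 via (26.445,32.49): [(0, 36.3594) (0, 0) (16.1786, 0) (13.2759, 24.7481)]  |A|=441.5478
6. ⊥bis P3·P5 via (15.75,13.165): [(0, 36.3594) (0, 0) (6.7867, 0) (14.7984, 11.7674) (13.2759, 24.7481)]  |A|=386.2891
7. ⊥bis P3·P6 via (26.145,22.585): [(0, 36.3594) (0, 0) (6.7867, 0) (14.7984, 11.7674) (13.2759, 24.7481)]  |A|=386.2891
8. canonical 5-gon: [(0, 36.3594) (0, 0) (6.7867, 0) (14.7984, 11.7674) (13.2759, 24.7481)]
9. shoelace: 386.2891

Area of P3's cell: 386.2891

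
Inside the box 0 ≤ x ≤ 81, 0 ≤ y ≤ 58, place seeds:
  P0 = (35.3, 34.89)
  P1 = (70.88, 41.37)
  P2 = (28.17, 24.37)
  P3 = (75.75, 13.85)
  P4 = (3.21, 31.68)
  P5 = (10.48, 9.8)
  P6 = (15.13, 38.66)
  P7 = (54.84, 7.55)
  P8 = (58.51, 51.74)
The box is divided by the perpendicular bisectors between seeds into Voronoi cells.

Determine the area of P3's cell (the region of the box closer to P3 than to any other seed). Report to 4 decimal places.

1. box [0,81]×[0,58]: [(0, 0) (81, 0) (81, 58) (0, 58)]
2. ⊥bis P3·P0 via (55.525,24.37): [(42.849, 0) (81, 0) (81, 58) (73.0176, 58)]  |A|=1337.8694
3. ⊥bis P3·P1 via (73.315,27.61): [(55.5776, 24.4712) (42.849, 0) (81, 0) (81, 28.97)]  |A|=835.0423
4. ⊥bis P3·P2 via (51.96,19.11): [(55.5776, 24.4712) (51.3471, 16.3378) (47.7348, 0) (81, 0) (81, 28.97)]  |A|=795.131
5. ⊥bis P3·P4 via (39.48,22.765): [(55.5776, 24.4712) (51.3471, 16.3378) (47.7348, 0) (81, 0) (81, 28.97)]  |A|=795.131
6. ⊥bis P3·P5 via (43.115,11.825): [(55.5776, 24.4712) (51.3471, 16.3378) (47.7348, 0) (81, 0) (81, 28.97)]  |A|=795.131
7. ⊥bis P3·P6 via (45.44,26.255): [(55.5776, 24.4712) (51.3471, 16.3378) (47.7348, 0) (81, 0) (81, 28.97)]  |A|=795.131
8. ⊥bis P3·P7 via (65.295,10.7): [(60.864, 25.4066) (68.5188, 0) (81, 0) (81, 28.97)]  |A|=450.2218
9. ⊥bis P3·P8 via (67.13,32.795): [(60.864, 25.4066) (68.5188, 0) (81, 0) (81, 28.97)]  |A|=450.2218
10. canonical 4-gon: [(60.864, 25.4066) (68.5188, 0) (81, 0) (81, 28.97)]
11. shoelace: 450.2218

Area of P3's cell: 450.2218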